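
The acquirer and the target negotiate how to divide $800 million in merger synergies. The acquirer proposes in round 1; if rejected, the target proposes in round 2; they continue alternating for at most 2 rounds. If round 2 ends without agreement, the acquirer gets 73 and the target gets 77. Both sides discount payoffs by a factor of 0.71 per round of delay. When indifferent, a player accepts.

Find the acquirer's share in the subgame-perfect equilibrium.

283.83

By backward induction:
Round 2 (the target proposes): the acquirer gets 73 if talks fail, so the target offers 73 and keeps 727.
Round 1 (the acquirer proposes): the target can get 727 next round, worth 0.71 × 727 = 516.17 now. The acquirer offers 516.17 and keeps 800 − 516.17 = 283.83.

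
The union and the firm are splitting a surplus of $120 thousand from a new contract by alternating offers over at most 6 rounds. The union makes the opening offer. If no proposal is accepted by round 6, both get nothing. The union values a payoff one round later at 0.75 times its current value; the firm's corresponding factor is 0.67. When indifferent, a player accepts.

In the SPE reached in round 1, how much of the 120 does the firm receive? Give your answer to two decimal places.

Work backward from the last round.
Round 6 (the firm proposes): rejection yields 0 for the union; the firm offers 0 and keeps 120.
Round 5 (the union proposes): the firm can get 120 next round, worth 0.67 × 120 = 80.4 now. The union offers 80.4 and keeps 120 − 80.4 = 39.6.
Round 4 (the firm proposes): the union can get 39.6 next round, worth 0.75 × 39.6 = 29.7 now; the firm offers that and keeps 90.3.
Round 3 (the union proposes): the firm can get 90.3 next round, worth 0.67 × 90.3 = 60.501 now; the union offers that and keeps 59.499.
Round 2 (the firm proposes): the union can get 59.499 next round, worth 0.75 × 59.499 = 44.62425 now. The firm offers 44.62425 and keeps 120 − 44.62425 = 75.37575.
Round 1 (the union proposes): the firm can get 75.37575 next round, worth 0.67 × 75.37575 = 50.5017525 now, so the union offers 50.5017525, keeping 69.4982475.

50.50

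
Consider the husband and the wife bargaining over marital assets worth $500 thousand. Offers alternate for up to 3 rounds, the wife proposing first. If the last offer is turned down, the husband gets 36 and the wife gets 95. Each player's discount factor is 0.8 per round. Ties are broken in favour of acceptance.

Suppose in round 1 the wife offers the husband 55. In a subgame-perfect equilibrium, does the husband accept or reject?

Work out the husband's continuation value if the offer is rejected.
Round 3 (the wife proposes): the husband gets 36 if talks fail, so the wife offers 36 and keeps 464.
Round 2 (the husband proposes): the wife can get 464 next round, worth 0.8 × 464 = 371.2 now. The husband offers 371.2 and keeps 500 − 371.2 = 128.8.
So by rejecting in round 1, the husband gets 128.8 next round, worth 0.8 × 128.8 = 103.04 now.
Offer 55 < 103.04, so the husband rejects.

Reject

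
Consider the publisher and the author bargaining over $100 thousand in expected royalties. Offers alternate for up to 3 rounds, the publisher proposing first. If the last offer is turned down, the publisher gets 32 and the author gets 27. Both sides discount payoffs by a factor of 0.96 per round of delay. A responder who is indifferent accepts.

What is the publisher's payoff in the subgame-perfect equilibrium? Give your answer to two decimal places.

71.28

Round 3 (the publisher proposes): the author gets 27 if talks fail, so the publisher offers 27 and keeps 73.
Round 2 (the author proposes): the publisher can get 73 next round, worth 0.96 × 73 = 70.08 now, so the author offers 70.08, keeping 29.92.
Round 1 (the publisher proposes): the author can get 29.92 next round, worth 0.96 × 29.92 = 28.7232 now; the publisher offers that and keeps 71.2768.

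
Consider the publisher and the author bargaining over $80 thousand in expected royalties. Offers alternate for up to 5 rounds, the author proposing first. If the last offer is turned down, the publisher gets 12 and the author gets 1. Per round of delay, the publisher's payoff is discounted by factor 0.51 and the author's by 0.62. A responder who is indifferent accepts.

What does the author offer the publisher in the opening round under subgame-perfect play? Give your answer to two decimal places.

21.61

Round 5 (the author proposes): the publisher gets 12 if talks fail, so the author offers 12 and keeps 68.
Round 4 (the publisher proposes): the author can get 68 next round, worth 0.62 × 68 = 42.16 now. The publisher offers 42.16 and keeps 80 − 42.16 = 37.84.
Round 3 (the author proposes): the publisher can get 37.84 next round, worth 0.51 × 37.84 = 19.2984 now, so the author offers 19.2984, keeping 60.7016.
Round 2 (the publisher proposes): the author can get 60.7016 next round, worth 0.62 × 60.7016 = 37.634992 now, so the publisher offers 37.634992, keeping 42.365008.
Round 1 (the author proposes): the publisher can get 42.365008 next round, worth 0.51 × 42.365008 = 21.60615408 now. The author offers 21.60615408 and keeps 80 − 21.60615408 = 58.39384592.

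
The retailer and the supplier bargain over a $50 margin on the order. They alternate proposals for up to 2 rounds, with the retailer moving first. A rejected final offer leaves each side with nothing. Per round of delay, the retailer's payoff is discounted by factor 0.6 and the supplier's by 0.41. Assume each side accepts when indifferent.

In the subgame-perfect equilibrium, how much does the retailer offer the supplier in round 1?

20.5

Solve by backward induction from round 2.
Round 2 (the supplier proposes): the retailer will accept anything ≥ 0, so the supplier offers 0 and keeps 50.
Round 1 (the retailer proposes): the supplier can get 50 next round, worth 0.41 × 50 = 20.5 now; the retailer offers that and keeps 29.5.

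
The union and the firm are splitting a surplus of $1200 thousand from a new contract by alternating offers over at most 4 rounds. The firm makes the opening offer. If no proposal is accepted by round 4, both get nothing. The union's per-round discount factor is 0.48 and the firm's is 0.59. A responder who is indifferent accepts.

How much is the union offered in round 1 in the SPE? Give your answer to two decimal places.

Round 4 (the union proposes): the firm will accept anything ≥ 0, so the union offers 0 and keeps 1200.
Round 3 (the firm proposes): the union can get 1200 next round, worth 0.48 × 1200 = 576 now. The firm offers 576 and keeps 1200 − 576 = 624.
Round 2 (the union proposes): the firm can get 624 next round, worth 0.59 × 624 = 368.16 now; the union offers that and keeps 831.84.
Round 1 (the firm proposes): the union can get 831.84 next round, worth 0.48 × 831.84 = 399.2832 now, so the firm offers 399.2832, keeping 800.7168.

399.28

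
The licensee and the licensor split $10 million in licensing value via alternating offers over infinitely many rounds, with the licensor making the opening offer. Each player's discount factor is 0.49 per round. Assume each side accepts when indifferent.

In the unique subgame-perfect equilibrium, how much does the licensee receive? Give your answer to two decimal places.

3.29

When the licensor proposes, the licensee accepts any offer worth at least 0.49 times what the licensee would get by proposing next round; and vice versa.
This gives x = 10 − 0.49y and y = 10 − 0.49x, where x and y are each side's share when it proposes.
Hence (1 − 0.49·0.49)x = 10(1 − 0.49), i.e. 0.7599·x = 5.1.
x ≈ 6.7114; the licensee's share is 10 − x ≈ 3.2886.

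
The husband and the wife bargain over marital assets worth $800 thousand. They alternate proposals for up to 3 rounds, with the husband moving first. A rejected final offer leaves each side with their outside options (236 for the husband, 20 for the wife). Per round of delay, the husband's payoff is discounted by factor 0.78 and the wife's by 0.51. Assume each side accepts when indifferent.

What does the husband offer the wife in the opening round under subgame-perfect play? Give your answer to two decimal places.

97.72

Round 3 (the husband proposes): the wife gets 20 if talks fail, so the husband offers 20 and keeps 780.
Round 2 (the wife proposes): the husband can get 780 next round, worth 0.78 × 780 = 608.4 now. The wife offers 608.4 and keeps 800 − 608.4 = 191.6.
Round 1 (the husband proposes): the wife can get 191.6 next round, worth 0.51 × 191.6 = 97.716 now. The husband offers 97.716 and keeps 800 − 97.716 = 702.284.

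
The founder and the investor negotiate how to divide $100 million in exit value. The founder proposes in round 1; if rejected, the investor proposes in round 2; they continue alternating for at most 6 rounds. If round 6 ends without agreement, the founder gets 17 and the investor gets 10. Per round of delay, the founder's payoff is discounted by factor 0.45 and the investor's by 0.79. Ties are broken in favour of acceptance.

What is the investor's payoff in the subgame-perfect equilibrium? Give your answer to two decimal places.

67.18

Round 6 (the investor proposes): the founder gets 17 if talks fail, so the investor offers 17 and keeps 83.
Round 5 (the founder proposes): the investor can get 83 next round, worth 0.79 × 83 = 65.57 now, so the founder offers 65.57, keeping 34.43.
Round 4 (the investor proposes): the founder can get 34.43 next round, worth 0.45 × 34.43 = 15.4935 now. The investor offers 15.4935 and keeps 100 − 15.4935 = 84.5065.
Round 3 (the founder proposes): the investor can get 84.5065 next round, worth 0.79 × 84.5065 = 66.760135 now. The founder offers 66.760135 and keeps 100 − 66.760135 = 33.239865.
Round 2 (the investor proposes): the founder can get 33.239865 next round, worth 0.45 × 33.239865 = 14.95793925 now; the investor offers that and keeps 85.04206075.
Round 1 (the founder proposes): the investor can get 85.04206075 next round, worth 0.79 × 85.04206075 = 67.1832279925 now, so the founder offers 67.1832279925, keeping 32.8167720075.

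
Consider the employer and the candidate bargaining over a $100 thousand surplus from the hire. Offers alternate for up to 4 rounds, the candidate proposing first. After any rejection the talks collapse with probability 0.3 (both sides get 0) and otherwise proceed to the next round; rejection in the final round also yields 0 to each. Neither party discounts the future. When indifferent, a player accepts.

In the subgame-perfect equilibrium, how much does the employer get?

55.3

Round 4 (the employer proposes): rejection yields 0 for the candidate; the employer offers 0 and keeps 100.
Round 3 (the candidate proposes): rejecting gives the employer an expected 0.7 × 100 = 70. The candidate offers 70 and keeps 100 − 70 = 30.
Round 2 (the employer proposes): rejecting gives the candidate an expected 0.7 × 30 = 21; the employer offers that and keeps 79.
Round 1 (the candidate proposes): rejecting gives the employer an expected 0.7 × 79 = 55.3; the candidate offers that and keeps 44.7.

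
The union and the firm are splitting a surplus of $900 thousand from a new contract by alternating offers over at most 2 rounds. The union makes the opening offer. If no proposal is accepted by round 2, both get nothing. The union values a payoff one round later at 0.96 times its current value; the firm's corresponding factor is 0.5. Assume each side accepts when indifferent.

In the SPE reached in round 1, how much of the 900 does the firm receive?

Round 2 (the firm proposes): rejection yields 0 for the union; the firm offers 0 and keeps 900.
Round 1 (the union proposes): the firm can get 900 next round, worth 0.5 × 900 = 450 now. The union offers 450 and keeps 900 − 450 = 450.

450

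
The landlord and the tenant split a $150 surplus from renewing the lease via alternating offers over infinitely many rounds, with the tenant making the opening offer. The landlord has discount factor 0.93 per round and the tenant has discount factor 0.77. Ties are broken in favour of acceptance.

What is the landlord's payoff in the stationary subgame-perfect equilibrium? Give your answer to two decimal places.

Let x be the tenant's share when the tenant proposes and y be the landlord's share when the landlord proposes.
The landlord accepts iff offered ≥ 0.93·y, so x = 150 − 0.93y. Symmetrically y = 150 − 0.77x.
Substituting: x = 150 − 0.93(150 − 0.77x), giving x(1 − 0.77·0.93) = 150(1 − 0.93).
So x = 150 × 0.07 / 0.2839 ≈ 36.9849, and the landlord receives 150 − x ≈ 113.0151.

113.02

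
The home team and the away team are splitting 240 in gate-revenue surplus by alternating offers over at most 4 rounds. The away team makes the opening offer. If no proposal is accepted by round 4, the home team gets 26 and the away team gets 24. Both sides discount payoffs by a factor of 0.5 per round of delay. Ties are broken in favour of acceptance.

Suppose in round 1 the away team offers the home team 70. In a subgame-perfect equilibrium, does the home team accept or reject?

Round 4 (the home team proposes): the away team gets 24 if talks fail, so the home team offers 24 and keeps 216.
Round 3 (the away team proposes): the home team can get 216 next round, worth 0.5 × 216 = 108 now, so the away team offers 108, keeping 132.
Round 2 (the home team proposes): the away team can get 132 next round, worth 0.5 × 132 = 66 now, so the home team offers 66, keeping 174.
So by rejecting in round 1, the home team gets 174 next round, worth 0.5 × 174 = 87 now.
Offer 70 < 87, so the home team rejects.

Reject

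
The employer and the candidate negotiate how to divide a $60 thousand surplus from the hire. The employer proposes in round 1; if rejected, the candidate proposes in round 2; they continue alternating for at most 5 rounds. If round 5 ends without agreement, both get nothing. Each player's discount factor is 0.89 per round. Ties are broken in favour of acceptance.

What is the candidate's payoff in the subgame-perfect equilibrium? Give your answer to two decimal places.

10.53

Round 5 (the employer proposes): rejection yields 0 for the candidate; the employer offers 0 and keeps 60.
Round 4 (the candidate proposes): the employer can get 60 next round, worth 0.89 × 60 = 53.4 now; the candidate offers that and keeps 6.6.
Round 3 (the employer proposes): the candidate can get 6.6 next round, worth 0.89 × 6.6 = 5.874 now. The employer offers 5.874 and keeps 60 − 5.874 = 54.126.
Round 2 (the candidate proposes): the employer can get 54.126 next round, worth 0.89 × 54.126 = 48.17214 now. The candidate offers 48.17214 and keeps 60 − 48.17214 = 11.82786.
Round 1 (the employer proposes): the candidate can get 11.82786 next round, worth 0.89 × 11.82786 = 10.5267954 now. The employer offers 10.5267954 and keeps 60 − 10.5267954 = 49.4732046.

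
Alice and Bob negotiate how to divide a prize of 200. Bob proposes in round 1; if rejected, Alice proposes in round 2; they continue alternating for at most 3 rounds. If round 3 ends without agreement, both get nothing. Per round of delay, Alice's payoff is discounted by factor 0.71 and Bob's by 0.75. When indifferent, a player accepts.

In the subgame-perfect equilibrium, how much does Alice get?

35.5

Round 3 (Bob proposes): Alice will accept anything ≥ 0, so Bob offers 0 and keeps 200.
Round 2 (Alice proposes): Bob can get 200 next round, worth 0.75 × 200 = 150 now; Alice offers that and keeps 50.
Round 1 (Bob proposes): Alice can get 50 next round, worth 0.71 × 50 = 35.5 now, so Bob offers 35.5, keeping 164.5.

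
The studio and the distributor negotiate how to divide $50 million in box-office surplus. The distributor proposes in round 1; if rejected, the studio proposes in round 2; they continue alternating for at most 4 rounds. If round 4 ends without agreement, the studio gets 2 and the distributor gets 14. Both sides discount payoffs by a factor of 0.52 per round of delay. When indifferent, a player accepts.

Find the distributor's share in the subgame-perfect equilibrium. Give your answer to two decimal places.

Round 4 (the studio proposes): the distributor gets 14 if talks fail, so the studio offers 14 and keeps 36.
Round 3 (the distributor proposes): the studio can get 36 next round, worth 0.52 × 36 = 18.72 now. The distributor offers 18.72 and keeps 50 − 18.72 = 31.28.
Round 2 (the studio proposes): the distributor can get 31.28 next round, worth 0.52 × 31.28 = 16.2656 now, so the studio offers 16.2656, keeping 33.7344.
Round 1 (the distributor proposes): the studio can get 33.7344 next round, worth 0.52 × 33.7344 = 17.541888 now; the distributor offers that and keeps 32.458112.

32.46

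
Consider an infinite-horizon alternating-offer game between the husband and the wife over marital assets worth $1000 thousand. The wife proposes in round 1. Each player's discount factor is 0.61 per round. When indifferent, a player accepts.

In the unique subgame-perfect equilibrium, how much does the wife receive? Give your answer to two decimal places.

621.12

Let x be the wife's share when the wife proposes and y be the husband's share when the husband proposes.
The husband accepts iff offered ≥ 0.61·y, so x = 1000 − 0.61y. Symmetrically y = 1000 − 0.61x.
Substituting: x = 1000 − 0.61(1000 − 0.61x), giving x(1 − 0.61·0.61) = 1000(1 − 0.61).
So x = 1000 × 0.39 / 0.6279 ≈ 621.1180, and the husband receives 1000 − x ≈ 378.8820.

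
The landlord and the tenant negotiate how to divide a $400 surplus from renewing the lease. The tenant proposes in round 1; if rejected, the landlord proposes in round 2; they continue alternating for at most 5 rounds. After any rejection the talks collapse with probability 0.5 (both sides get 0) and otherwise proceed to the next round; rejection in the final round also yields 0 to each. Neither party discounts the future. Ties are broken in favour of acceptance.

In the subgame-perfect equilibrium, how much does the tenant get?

275

Round 5 (the tenant proposes): rejection yields 0 for the landlord; the tenant offers 0 and keeps 400.
Round 4 (the landlord proposes): rejecting gives the tenant an expected 0.5 × 400 = 200; the landlord offers that and keeps 200.
Round 3 (the tenant proposes): rejecting gives the landlord an expected 0.5 × 200 = 100; the tenant offers that and keeps 300.
Round 2 (the landlord proposes): rejecting gives the tenant an expected 0.5 × 300 = 150. The landlord offers 150 and keeps 400 − 150 = 250.
Round 1 (the tenant proposes): rejecting gives the landlord an expected 0.5 × 250 = 125; the tenant offers that and keeps 275.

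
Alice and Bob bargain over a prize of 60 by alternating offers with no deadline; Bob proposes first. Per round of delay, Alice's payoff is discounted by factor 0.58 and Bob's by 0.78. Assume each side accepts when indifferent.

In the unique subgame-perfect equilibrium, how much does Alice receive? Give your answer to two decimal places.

In a stationary SPE each proposer offers the other exactly their discounted continuation value.
If Bob keeps x when proposing and Alice keeps y when proposing, then x = 60 − 0.58y and y = 60 − 0.78x.
Solving: x = 60(1 − 0.58) / (1 − 0.78·0.58) = 25.2 / 0.5476 ≈ 46.0190.
Alice gets 60 − 46.0190 ≈ 13.9810.

13.98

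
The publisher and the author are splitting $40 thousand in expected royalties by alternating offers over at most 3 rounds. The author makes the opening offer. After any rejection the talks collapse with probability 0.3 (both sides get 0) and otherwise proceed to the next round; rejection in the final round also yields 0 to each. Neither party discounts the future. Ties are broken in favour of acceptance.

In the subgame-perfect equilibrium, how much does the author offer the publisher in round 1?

8.4

By backward induction:
Round 3 (the author proposes): the publisher will accept anything ≥ 0, so the author offers 0 and keeps 40.
Round 2 (the publisher proposes): rejecting gives the author an expected 0.7 × 40 = 28. The publisher offers 28 and keeps 40 − 28 = 12.
Round 1 (the author proposes): rejecting gives the publisher an expected 0.7 × 12 = 8.4; the author offers that and keeps 31.6.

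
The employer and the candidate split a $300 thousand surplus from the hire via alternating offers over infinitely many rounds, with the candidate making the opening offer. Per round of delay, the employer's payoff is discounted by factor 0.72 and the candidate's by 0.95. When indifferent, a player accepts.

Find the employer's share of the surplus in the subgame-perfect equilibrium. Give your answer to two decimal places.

34.18

Let x be the candidate's share when the candidate proposes and y be the employer's share when the employer proposes.
The employer accepts iff offered ≥ 0.72·y, so x = 300 − 0.72y. Symmetrically y = 300 − 0.95x.
Substituting: x = 300 − 0.72(300 − 0.95x), giving x(1 − 0.95·0.72) = 300(1 − 0.72).
So x = 300 × 0.28 / 0.316 ≈ 265.8228, and the employer receives 300 − x ≈ 34.1772.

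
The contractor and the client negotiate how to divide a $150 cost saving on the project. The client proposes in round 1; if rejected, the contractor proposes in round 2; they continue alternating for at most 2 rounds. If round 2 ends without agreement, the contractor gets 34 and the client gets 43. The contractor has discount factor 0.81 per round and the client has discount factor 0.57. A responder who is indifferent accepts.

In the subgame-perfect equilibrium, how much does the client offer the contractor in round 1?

Round 2 (the contractor proposes): the client gets 43 if talks fail, so the contractor offers 43 and keeps 107.
Round 1 (the client proposes): the contractor can get 107 next round, worth 0.81 × 107 = 86.67 now; the client offers that and keeps 63.33.

86.67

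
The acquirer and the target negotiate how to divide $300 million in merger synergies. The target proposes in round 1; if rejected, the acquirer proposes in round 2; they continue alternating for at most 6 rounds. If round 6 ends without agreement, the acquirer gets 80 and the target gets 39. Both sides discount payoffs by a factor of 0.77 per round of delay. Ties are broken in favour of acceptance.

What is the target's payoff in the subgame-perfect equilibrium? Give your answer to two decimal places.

By backward induction:
Round 6 (the acquirer proposes): the target gets 39 if talks fail, so the acquirer offers 39 and keeps 261.
Round 5 (the target proposes): the acquirer can get 261 next round, worth 0.77 × 261 = 200.97 now, so the target offers 200.97, keeping 99.03.
Round 4 (the acquirer proposes): the target can get 99.03 next round, worth 0.77 × 99.03 = 76.2531 now. The acquirer offers 76.2531 and keeps 300 − 76.2531 = 223.7469.
Round 3 (the target proposes): the acquirer can get 223.7469 next round, worth 0.77 × 223.7469 = 172.285113 now. The target offers 172.285113 and keeps 300 − 172.285113 = 127.714887.
Round 2 (the acquirer proposes): the target can get 127.714887 next round, worth 0.77 × 127.714887 = 98.34046299 now; the acquirer offers that and keeps 201.65953701.
Round 1 (the target proposes): the acquirer can get 201.65953701 next round, worth 0.77 × 201.65953701 = 155.2778434977 now; the target offers that and keeps 144.7221565023.

144.72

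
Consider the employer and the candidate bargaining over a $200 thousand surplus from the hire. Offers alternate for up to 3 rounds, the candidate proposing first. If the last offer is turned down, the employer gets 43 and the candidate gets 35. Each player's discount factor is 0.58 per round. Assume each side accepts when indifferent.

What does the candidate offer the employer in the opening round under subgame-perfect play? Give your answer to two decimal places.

63.19

Round 3 (the candidate proposes): the employer gets 43 if talks fail, so the candidate offers 43 and keeps 157.
Round 2 (the employer proposes): the candidate can get 157 next round, worth 0.58 × 157 = 91.06 now; the employer offers that and keeps 108.94.
Round 1 (the candidate proposes): the employer can get 108.94 next round, worth 0.58 × 108.94 = 63.1852 now; the candidate offers that and keeps 136.8148.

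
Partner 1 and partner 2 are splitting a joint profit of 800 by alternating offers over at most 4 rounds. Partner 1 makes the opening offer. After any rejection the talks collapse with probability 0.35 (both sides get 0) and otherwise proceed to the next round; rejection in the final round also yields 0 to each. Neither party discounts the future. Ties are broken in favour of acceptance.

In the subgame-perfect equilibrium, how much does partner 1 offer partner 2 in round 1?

Round 4 (partner 2 proposes): rejection yields 0 for partner 1; partner 2 offers 0 and keeps 800.
Round 3 (partner 1 proposes): rejecting gives partner 2 an expected 0.65 × 800 = 520; partner 1 offers that and keeps 280.
Round 2 (partner 2 proposes): rejecting gives partner 1 an expected 0.65 × 280 = 182. Partner 2 offers 182 and keeps 800 − 182 = 618.
Round 1 (partner 1 proposes): rejecting gives partner 2 an expected 0.65 × 618 = 401.7, so partner 1 offers 401.7, keeping 398.3.

401.7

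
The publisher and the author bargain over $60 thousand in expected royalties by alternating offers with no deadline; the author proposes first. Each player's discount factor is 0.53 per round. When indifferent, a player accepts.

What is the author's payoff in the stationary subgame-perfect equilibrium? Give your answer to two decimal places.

In a stationary SPE each proposer offers the other exactly their discounted continuation value.
If the author keeps x when proposing and the publisher keeps y when proposing, then x = 60 − 0.53y and y = 60 − 0.53x.
Solving: x = 60(1 − 0.53) / (1 − 0.53·0.53) = 28.2 / 0.7191 ≈ 39.2157.
The publisher gets 60 − 39.2157 ≈ 20.7843.

39.22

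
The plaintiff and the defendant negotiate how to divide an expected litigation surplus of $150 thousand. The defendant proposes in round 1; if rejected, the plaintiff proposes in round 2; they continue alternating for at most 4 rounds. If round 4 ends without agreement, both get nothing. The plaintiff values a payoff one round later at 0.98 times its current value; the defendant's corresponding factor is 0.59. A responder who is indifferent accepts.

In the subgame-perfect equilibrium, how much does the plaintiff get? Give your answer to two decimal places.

Round 4 (the plaintiff proposes): rejection yields 0 for the defendant; the plaintiff offers 0 and keeps 150.
Round 3 (the defendant proposes): the plaintiff can get 150 next round, worth 0.98 × 150 = 147 now; the defendant offers that and keeps 3.
Round 2 (the plaintiff proposes): the defendant can get 3 next round, worth 0.59 × 3 = 1.77 now. The plaintiff offers 1.77 and keeps 150 − 1.77 = 148.23.
Round 1 (the defendant proposes): the plaintiff can get 148.23 next round, worth 0.98 × 148.23 = 145.2654 now; the defendant offers that and keeps 4.7346.

145.27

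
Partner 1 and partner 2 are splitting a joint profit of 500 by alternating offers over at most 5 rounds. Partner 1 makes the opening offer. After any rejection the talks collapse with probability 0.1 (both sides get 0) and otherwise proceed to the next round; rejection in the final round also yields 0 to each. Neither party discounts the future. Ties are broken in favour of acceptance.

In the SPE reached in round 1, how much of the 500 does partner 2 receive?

81.45

Round 5 (partner 1 proposes): rejection yields 0 for partner 2; partner 1 offers 0 and keeps 500.
Round 4 (partner 2 proposes): rejecting gives partner 1 an expected 0.9 × 500 = 450, so partner 2 offers 450, keeping 50.
Round 3 (partner 1 proposes): rejecting gives partner 2 an expected 0.9 × 50 = 45. Partner 1 offers 45 and keeps 500 − 45 = 455.
Round 2 (partner 2 proposes): rejecting gives partner 1 an expected 0.9 × 455 = 409.5; partner 2 offers that and keeps 90.5.
Round 1 (partner 1 proposes): rejecting gives partner 2 an expected 0.9 × 90.5 = 81.45, so partner 1 offers 81.45, keeping 418.55.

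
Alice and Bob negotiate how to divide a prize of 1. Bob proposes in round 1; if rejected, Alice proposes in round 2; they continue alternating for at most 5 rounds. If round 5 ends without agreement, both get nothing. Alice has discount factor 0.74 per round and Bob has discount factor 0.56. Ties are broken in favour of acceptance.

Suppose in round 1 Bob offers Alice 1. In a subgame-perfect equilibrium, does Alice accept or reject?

Round 5 (Bob proposes): Alice will accept anything ≥ 0, so Bob offers 0 and keeps 1.
Round 4 (Alice proposes): Bob can get 1 next round, worth 0.56 × 1 = 0.56 now, so Alice offers 0.56, keeping 0.44.
Round 3 (Bob proposes): Alice can get 0.44 next round, worth 0.74 × 0.44 = 0.3256 now, so Bob offers 0.3256, keeping 0.6744.
Round 2 (Alice proposes): Bob can get 0.6744 next round, worth 0.56 × 0.6744 = 0.377664 now. Alice offers 0.377664 and keeps 1 − 0.377664 = 0.622336.
So by rejecting in round 1, Alice gets 0.622336 next round, worth 0.74 × 0.622336 = 0.46052864 now.
Offer 1 ≥ 0.46052864, so Alice accepts.

Accept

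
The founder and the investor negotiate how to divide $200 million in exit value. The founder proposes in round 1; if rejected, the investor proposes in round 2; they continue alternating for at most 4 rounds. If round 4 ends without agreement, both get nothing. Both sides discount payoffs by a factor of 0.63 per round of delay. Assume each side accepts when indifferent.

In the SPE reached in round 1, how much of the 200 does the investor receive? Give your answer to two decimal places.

96.63

Solve by backward induction from round 4.
Round 4 (the investor proposes): the founder will accept anything ≥ 0, so the investor offers 0 and keeps 200.
Round 3 (the founder proposes): the investor can get 200 next round, worth 0.63 × 200 = 126 now. The founder offers 126 and keeps 200 − 126 = 74.
Round 2 (the investor proposes): the founder can get 74 next round, worth 0.63 × 74 = 46.62 now, so the investor offers 46.62, keeping 153.38.
Round 1 (the founder proposes): the investor can get 153.38 next round, worth 0.63 × 153.38 = 96.6294 now; the founder offers that and keeps 103.3706.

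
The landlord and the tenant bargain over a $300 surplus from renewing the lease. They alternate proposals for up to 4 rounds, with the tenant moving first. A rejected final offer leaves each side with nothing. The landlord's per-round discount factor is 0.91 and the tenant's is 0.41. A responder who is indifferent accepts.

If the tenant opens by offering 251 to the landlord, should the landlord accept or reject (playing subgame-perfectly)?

Work out the landlord's continuation value if the offer is rejected.
Round 4 (the landlord proposes): the tenant will accept anything ≥ 0, so the landlord offers 0 and keeps 300.
Round 3 (the tenant proposes): the landlord can get 300 next round, worth 0.91 × 300 = 273 now, so the tenant offers 273, keeping 27.
Round 2 (the landlord proposes): the tenant can get 27 next round, worth 0.41 × 27 = 11.07 now; the landlord offers that and keeps 288.93.
So by rejecting in round 1, the landlord gets 288.93 next round, worth 0.91 × 288.93 = 262.9263 now.
Offer 251 < 262.9263, so the landlord rejects.

Reject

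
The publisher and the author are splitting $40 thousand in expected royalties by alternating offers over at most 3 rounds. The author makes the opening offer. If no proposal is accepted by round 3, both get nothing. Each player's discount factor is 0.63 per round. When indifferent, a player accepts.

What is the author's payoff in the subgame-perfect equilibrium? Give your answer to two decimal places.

30.68

Work backward from the last round.
Round 3 (the author proposes): rejection yields 0 for the publisher; the author offers 0 and keeps 40.
Round 2 (the publisher proposes): the author can get 40 next round, worth 0.63 × 40 = 25.2 now. The publisher offers 25.2 and keeps 40 − 25.2 = 14.8.
Round 1 (the author proposes): the publisher can get 14.8 next round, worth 0.63 × 14.8 = 9.324 now. The author offers 9.324 and keeps 40 − 9.324 = 30.676.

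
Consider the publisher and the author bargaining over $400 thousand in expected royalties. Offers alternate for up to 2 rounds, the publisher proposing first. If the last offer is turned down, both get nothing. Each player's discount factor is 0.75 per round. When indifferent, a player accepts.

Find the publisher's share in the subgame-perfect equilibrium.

Work backward from the last round.
Round 2 (the author proposes): rejection yields 0 for the publisher; the author offers 0 and keeps 400.
Round 1 (the publisher proposes): the author can get 400 next round, worth 0.75 × 400 = 300 now. The publisher offers 300 and keeps 400 − 300 = 100.

100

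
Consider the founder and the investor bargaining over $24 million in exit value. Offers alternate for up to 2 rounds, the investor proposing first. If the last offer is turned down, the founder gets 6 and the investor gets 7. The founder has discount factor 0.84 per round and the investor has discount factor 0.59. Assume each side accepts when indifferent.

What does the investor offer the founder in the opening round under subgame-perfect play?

By backward induction:
Round 2 (the founder proposes): the investor gets 7 if talks fail, so the founder offers 7 and keeps 17.
Round 1 (the investor proposes): the founder can get 17 next round, worth 0.84 × 17 = 14.28 now, so the investor offers 14.28, keeping 9.72.

14.28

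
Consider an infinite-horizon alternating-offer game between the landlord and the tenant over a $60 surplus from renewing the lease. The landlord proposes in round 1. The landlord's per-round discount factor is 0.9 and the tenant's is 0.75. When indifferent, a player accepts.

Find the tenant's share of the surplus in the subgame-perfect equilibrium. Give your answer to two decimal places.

When the landlord proposes, the tenant accepts any offer worth at least 0.75 times what the tenant would get by proposing next round; and vice versa.
This gives x = 60 − 0.75y and y = 60 − 0.9x, where x and y are each side's share when it proposes.
Hence (1 − 0.75·0.9)x = 60(1 − 0.75), i.e. 0.325·x = 15.
x ≈ 46.1538; the tenant's share is 60 − x ≈ 13.8462.

13.85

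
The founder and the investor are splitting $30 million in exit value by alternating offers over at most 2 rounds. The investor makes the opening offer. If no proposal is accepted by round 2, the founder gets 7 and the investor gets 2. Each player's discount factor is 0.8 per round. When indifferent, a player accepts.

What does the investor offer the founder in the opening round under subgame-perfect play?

22.4

Solve by backward induction from round 2.
Round 2 (the founder proposes): the investor gets 2 if talks fail, so the founder offers 2 and keeps 28.
Round 1 (the investor proposes): the founder can get 28 next round, worth 0.8 × 28 = 22.4 now; the investor offers that and keeps 7.6.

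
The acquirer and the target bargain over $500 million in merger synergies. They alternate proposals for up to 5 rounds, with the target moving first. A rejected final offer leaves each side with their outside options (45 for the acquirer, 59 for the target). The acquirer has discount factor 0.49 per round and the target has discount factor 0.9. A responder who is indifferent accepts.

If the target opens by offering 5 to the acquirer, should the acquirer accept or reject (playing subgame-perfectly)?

Reject

Round 5 (the target proposes): the acquirer gets 45 if talks fail, so the target offers 45 and keeps 455.
Round 4 (the acquirer proposes): the target can get 455 next round, worth 0.9 × 455 = 409.5 now; the acquirer offers that and keeps 90.5.
Round 3 (the target proposes): the acquirer can get 90.5 next round, worth 0.49 × 90.5 = 44.345 now, so the target offers 44.345, keeping 455.655.
Round 2 (the acquirer proposes): the target can get 455.655 next round, worth 0.9 × 455.655 = 410.0895 now; the acquirer offers that and keeps 89.9105.
So by rejecting in round 1, the acquirer gets 89.9105 next round, worth 0.49 × 89.9105 = 44.056145 now.
Offer 5 < 44.056145, so the acquirer rejects.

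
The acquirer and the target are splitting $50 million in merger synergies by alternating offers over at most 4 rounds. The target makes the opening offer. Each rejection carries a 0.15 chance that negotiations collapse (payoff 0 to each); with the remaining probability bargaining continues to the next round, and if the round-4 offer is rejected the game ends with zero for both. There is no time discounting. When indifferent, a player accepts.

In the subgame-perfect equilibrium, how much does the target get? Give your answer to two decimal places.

12.92

Round 4 (the acquirer proposes): the target will accept anything ≥ 0, so the acquirer offers 0 and keeps 50.
Round 3 (the target proposes): rejecting gives the acquirer an expected 0.85 × 50 = 42.5. The target offers 42.5 and keeps 50 − 42.5 = 7.5.
Round 2 (the acquirer proposes): rejecting gives the target an expected 0.85 × 7.5 = 6.375; the acquirer offers that and keeps 43.625.
Round 1 (the target proposes): rejecting gives the acquirer an expected 0.85 × 43.625 = 37.08125; the target offers that and keeps 12.91875.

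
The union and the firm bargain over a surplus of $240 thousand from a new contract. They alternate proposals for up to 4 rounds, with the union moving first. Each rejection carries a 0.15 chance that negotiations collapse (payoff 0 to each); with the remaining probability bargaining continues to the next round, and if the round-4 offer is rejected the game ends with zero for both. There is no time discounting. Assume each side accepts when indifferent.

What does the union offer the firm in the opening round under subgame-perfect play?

Round 4 (the firm proposes): rejection yields 0 for the union; the firm offers 0 and keeps 240.
Round 3 (the union proposes): rejecting gives the firm an expected 0.85 × 240 = 204, so the union offers 204, keeping 36.
Round 2 (the firm proposes): rejecting gives the union an expected 0.85 × 36 = 30.6. The firm offers 30.6 and keeps 240 − 30.6 = 209.4.
Round 1 (the union proposes): rejecting gives the firm an expected 0.85 × 209.4 = 177.99; the union offers that and keeps 62.01.

177.99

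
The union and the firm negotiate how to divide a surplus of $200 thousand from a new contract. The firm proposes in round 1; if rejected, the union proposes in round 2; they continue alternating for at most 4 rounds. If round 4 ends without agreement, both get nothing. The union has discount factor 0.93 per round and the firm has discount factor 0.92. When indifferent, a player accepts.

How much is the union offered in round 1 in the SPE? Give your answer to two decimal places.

174.02

Round 4 (the union proposes): rejection yields 0 for the firm; the union offers 0 and keeps 200.
Round 3 (the firm proposes): the union can get 200 next round, worth 0.93 × 200 = 186 now; the firm offers that and keeps 14.
Round 2 (the union proposes): the firm can get 14 next round, worth 0.92 × 14 = 12.88 now; the union offers that and keeps 187.12.
Round 1 (the firm proposes): the union can get 187.12 next round, worth 0.93 × 187.12 = 174.0216 now; the firm offers that and keeps 25.9784.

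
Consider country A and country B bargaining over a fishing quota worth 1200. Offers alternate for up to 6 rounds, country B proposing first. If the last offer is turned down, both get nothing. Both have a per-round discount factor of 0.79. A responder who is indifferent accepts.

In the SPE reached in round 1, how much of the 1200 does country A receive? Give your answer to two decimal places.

Round 6 (country A proposes): rejection yields 0 for country B; country A offers 0 and keeps 1200.
Round 5 (country B proposes): country A can get 1200 next round, worth 0.79 × 1200 = 948 now, so country B offers 948, keeping 252.
Round 4 (country A proposes): country B can get 252 next round, worth 0.79 × 252 = 199.08 now; country A offers that and keeps 1000.92.
Round 3 (country B proposes): country A can get 1000.92 next round, worth 0.79 × 1000.92 = 790.7268 now; country B offers that and keeps 409.2732.
Round 2 (country A proposes): country B can get 409.2732 next round, worth 0.79 × 409.2732 = 323.325828 now, so country A offers 323.325828, keeping 876.674172.
Round 1 (country B proposes): country A can get 876.674172 next round, worth 0.79 × 876.674172 = 692.57259588 now; country B offers that and keeps 507.42740412.

692.57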